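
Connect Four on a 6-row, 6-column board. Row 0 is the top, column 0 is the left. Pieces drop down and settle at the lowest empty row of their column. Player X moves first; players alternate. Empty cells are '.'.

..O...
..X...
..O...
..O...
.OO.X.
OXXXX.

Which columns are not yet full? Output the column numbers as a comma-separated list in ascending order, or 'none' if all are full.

Answer: 0,1,3,4,5

Derivation:
col 0: top cell = '.' → open
col 1: top cell = '.' → open
col 2: top cell = 'O' → FULL
col 3: top cell = '.' → open
col 4: top cell = '.' → open
col 5: top cell = '.' → open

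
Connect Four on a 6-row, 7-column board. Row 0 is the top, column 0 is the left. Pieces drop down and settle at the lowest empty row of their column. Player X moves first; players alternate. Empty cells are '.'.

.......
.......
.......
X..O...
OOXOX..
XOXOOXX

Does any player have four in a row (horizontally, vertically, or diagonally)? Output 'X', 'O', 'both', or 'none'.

none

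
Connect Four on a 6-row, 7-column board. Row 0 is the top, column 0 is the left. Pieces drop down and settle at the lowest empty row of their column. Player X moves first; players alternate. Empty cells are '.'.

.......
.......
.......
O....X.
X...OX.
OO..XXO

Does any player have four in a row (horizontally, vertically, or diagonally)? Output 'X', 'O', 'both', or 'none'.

none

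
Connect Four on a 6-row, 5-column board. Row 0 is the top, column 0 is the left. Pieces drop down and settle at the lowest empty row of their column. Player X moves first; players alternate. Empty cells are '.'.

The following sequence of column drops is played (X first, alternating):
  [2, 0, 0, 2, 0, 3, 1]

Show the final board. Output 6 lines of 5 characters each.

Move 1: X drops in col 2, lands at row 5
Move 2: O drops in col 0, lands at row 5
Move 3: X drops in col 0, lands at row 4
Move 4: O drops in col 2, lands at row 4
Move 5: X drops in col 0, lands at row 3
Move 6: O drops in col 3, lands at row 5
Move 7: X drops in col 1, lands at row 5

Answer: .....
.....
.....
X....
X.O..
OXXO.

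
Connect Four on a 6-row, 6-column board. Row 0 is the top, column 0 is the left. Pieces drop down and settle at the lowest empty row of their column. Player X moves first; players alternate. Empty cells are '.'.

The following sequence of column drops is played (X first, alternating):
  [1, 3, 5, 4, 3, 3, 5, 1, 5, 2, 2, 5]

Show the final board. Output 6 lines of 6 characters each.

Answer: ......
......
.....O
...O.X
.OXX.X
.XOOOX

Derivation:
Move 1: X drops in col 1, lands at row 5
Move 2: O drops in col 3, lands at row 5
Move 3: X drops in col 5, lands at row 5
Move 4: O drops in col 4, lands at row 5
Move 5: X drops in col 3, lands at row 4
Move 6: O drops in col 3, lands at row 3
Move 7: X drops in col 5, lands at row 4
Move 8: O drops in col 1, lands at row 4
Move 9: X drops in col 5, lands at row 3
Move 10: O drops in col 2, lands at row 5
Move 11: X drops in col 2, lands at row 4
Move 12: O drops in col 5, lands at row 2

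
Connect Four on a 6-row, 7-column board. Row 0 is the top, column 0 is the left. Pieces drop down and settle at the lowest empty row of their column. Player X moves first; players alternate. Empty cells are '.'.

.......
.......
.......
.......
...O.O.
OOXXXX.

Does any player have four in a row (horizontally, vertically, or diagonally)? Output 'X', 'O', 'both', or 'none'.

X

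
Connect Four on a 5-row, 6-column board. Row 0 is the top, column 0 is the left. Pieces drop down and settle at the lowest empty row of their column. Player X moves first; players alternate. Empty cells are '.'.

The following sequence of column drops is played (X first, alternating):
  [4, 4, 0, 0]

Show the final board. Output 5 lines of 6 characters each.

Move 1: X drops in col 4, lands at row 4
Move 2: O drops in col 4, lands at row 3
Move 3: X drops in col 0, lands at row 4
Move 4: O drops in col 0, lands at row 3

Answer: ......
......
......
O...O.
X...X.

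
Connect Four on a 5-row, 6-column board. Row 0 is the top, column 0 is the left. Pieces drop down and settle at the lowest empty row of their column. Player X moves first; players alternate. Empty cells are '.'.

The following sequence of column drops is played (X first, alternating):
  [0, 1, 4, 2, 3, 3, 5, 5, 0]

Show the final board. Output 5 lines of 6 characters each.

Move 1: X drops in col 0, lands at row 4
Move 2: O drops in col 1, lands at row 4
Move 3: X drops in col 4, lands at row 4
Move 4: O drops in col 2, lands at row 4
Move 5: X drops in col 3, lands at row 4
Move 6: O drops in col 3, lands at row 3
Move 7: X drops in col 5, lands at row 4
Move 8: O drops in col 5, lands at row 3
Move 9: X drops in col 0, lands at row 3

Answer: ......
......
......
X..O.O
XOOXXX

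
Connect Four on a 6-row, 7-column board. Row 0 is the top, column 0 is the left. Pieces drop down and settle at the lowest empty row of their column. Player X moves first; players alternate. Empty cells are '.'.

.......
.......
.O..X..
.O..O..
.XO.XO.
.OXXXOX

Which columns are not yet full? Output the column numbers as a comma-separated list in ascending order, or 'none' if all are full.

Answer: 0,1,2,3,4,5,6

Derivation:
col 0: top cell = '.' → open
col 1: top cell = '.' → open
col 2: top cell = '.' → open
col 3: top cell = '.' → open
col 4: top cell = '.' → open
col 5: top cell = '.' → open
col 6: top cell = '.' → open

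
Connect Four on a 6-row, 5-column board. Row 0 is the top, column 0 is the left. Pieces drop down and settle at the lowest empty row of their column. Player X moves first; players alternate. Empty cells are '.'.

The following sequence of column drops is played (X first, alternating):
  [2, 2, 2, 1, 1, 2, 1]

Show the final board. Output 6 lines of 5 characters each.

Answer: .....
.....
..O..
.XX..
.XO..
.OX..

Derivation:
Move 1: X drops in col 2, lands at row 5
Move 2: O drops in col 2, lands at row 4
Move 3: X drops in col 2, lands at row 3
Move 4: O drops in col 1, lands at row 5
Move 5: X drops in col 1, lands at row 4
Move 6: O drops in col 2, lands at row 2
Move 7: X drops in col 1, lands at row 3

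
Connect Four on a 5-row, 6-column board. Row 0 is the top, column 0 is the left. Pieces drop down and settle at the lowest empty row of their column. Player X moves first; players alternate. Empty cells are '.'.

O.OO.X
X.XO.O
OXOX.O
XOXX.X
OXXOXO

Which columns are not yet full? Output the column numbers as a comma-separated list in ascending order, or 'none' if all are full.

Answer: 1,4

Derivation:
col 0: top cell = 'O' → FULL
col 1: top cell = '.' → open
col 2: top cell = 'O' → FULL
col 3: top cell = 'O' → FULL
col 4: top cell = '.' → open
col 5: top cell = 'X' → FULL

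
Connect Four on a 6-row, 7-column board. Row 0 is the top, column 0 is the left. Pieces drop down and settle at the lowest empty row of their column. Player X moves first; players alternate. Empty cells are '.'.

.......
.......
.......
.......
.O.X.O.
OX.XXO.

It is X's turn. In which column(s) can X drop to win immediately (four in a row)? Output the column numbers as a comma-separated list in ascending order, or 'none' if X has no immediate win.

Answer: 2

Derivation:
col 0: drop X → no win
col 1: drop X → no win
col 2: drop X → WIN!
col 3: drop X → no win
col 4: drop X → no win
col 5: drop X → no win
col 6: drop X → no win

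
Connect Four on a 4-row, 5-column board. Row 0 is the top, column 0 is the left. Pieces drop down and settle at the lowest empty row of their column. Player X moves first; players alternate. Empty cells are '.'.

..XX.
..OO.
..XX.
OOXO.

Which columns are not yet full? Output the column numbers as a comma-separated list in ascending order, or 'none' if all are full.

col 0: top cell = '.' → open
col 1: top cell = '.' → open
col 2: top cell = 'X' → FULL
col 3: top cell = 'X' → FULL
col 4: top cell = '.' → open

Answer: 0,1,4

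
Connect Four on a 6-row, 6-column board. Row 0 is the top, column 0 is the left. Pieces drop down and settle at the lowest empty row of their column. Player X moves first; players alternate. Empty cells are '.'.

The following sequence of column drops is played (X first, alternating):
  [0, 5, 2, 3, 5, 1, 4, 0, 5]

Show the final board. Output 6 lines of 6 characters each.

Move 1: X drops in col 0, lands at row 5
Move 2: O drops in col 5, lands at row 5
Move 3: X drops in col 2, lands at row 5
Move 4: O drops in col 3, lands at row 5
Move 5: X drops in col 5, lands at row 4
Move 6: O drops in col 1, lands at row 5
Move 7: X drops in col 4, lands at row 5
Move 8: O drops in col 0, lands at row 4
Move 9: X drops in col 5, lands at row 3

Answer: ......
......
......
.....X
O....X
XOXOXO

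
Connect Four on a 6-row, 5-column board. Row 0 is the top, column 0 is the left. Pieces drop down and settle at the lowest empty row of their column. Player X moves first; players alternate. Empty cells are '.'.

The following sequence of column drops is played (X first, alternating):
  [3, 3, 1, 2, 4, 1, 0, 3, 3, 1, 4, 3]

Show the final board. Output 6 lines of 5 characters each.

Move 1: X drops in col 3, lands at row 5
Move 2: O drops in col 3, lands at row 4
Move 3: X drops in col 1, lands at row 5
Move 4: O drops in col 2, lands at row 5
Move 5: X drops in col 4, lands at row 5
Move 6: O drops in col 1, lands at row 4
Move 7: X drops in col 0, lands at row 5
Move 8: O drops in col 3, lands at row 3
Move 9: X drops in col 3, lands at row 2
Move 10: O drops in col 1, lands at row 3
Move 11: X drops in col 4, lands at row 4
Move 12: O drops in col 3, lands at row 1

Answer: .....
...O.
...X.
.O.O.
.O.OX
XXOXX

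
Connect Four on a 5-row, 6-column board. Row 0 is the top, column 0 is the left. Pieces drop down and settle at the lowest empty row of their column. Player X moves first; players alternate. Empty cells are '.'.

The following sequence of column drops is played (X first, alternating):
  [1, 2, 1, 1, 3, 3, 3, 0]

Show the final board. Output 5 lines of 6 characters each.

Answer: ......
......
.O.X..
.X.O..
OXOX..

Derivation:
Move 1: X drops in col 1, lands at row 4
Move 2: O drops in col 2, lands at row 4
Move 3: X drops in col 1, lands at row 3
Move 4: O drops in col 1, lands at row 2
Move 5: X drops in col 3, lands at row 4
Move 6: O drops in col 3, lands at row 3
Move 7: X drops in col 3, lands at row 2
Move 8: O drops in col 0, lands at row 4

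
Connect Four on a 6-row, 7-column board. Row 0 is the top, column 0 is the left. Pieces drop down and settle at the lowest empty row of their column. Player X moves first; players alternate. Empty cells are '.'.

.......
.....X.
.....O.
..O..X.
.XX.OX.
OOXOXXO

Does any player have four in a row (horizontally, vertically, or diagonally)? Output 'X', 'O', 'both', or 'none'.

none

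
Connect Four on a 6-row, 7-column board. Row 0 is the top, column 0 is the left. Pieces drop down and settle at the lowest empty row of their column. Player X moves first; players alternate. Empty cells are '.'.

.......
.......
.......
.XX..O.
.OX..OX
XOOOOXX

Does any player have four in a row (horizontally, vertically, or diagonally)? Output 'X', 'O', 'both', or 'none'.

O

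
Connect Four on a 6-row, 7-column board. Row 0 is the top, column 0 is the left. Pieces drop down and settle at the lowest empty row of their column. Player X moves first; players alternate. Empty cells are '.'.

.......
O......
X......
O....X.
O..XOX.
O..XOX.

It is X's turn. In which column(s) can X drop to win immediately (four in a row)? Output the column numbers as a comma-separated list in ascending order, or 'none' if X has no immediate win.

Answer: 5

Derivation:
col 0: drop X → no win
col 1: drop X → no win
col 2: drop X → no win
col 3: drop X → no win
col 4: drop X → no win
col 5: drop X → WIN!
col 6: drop X → no win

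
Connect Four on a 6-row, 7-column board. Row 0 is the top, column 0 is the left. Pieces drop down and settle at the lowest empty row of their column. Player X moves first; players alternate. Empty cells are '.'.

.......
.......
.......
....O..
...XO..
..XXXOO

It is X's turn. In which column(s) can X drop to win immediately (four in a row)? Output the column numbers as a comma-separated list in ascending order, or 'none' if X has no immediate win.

Answer: 1

Derivation:
col 0: drop X → no win
col 1: drop X → WIN!
col 2: drop X → no win
col 3: drop X → no win
col 4: drop X → no win
col 5: drop X → no win
col 6: drop X → no win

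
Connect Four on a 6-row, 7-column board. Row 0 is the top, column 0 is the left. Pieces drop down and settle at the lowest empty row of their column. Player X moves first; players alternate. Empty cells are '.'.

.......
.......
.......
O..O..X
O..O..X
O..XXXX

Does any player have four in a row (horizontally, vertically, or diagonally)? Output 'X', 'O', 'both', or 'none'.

X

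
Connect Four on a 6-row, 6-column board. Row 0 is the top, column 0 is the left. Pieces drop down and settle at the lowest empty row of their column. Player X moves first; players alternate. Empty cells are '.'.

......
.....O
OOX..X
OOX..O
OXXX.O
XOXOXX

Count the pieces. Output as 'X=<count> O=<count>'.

X=10 O=10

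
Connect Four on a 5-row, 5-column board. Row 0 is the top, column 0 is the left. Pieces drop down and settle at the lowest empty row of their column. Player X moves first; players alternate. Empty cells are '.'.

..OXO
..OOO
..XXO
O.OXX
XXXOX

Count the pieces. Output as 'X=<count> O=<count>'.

X=9 O=9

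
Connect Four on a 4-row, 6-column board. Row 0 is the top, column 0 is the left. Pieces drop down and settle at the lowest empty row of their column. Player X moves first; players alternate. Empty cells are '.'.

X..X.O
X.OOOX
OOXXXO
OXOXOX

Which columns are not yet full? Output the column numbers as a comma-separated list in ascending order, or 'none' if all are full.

col 0: top cell = 'X' → FULL
col 1: top cell = '.' → open
col 2: top cell = '.' → open
col 3: top cell = 'X' → FULL
col 4: top cell = '.' → open
col 5: top cell = 'O' → FULL

Answer: 1,2,4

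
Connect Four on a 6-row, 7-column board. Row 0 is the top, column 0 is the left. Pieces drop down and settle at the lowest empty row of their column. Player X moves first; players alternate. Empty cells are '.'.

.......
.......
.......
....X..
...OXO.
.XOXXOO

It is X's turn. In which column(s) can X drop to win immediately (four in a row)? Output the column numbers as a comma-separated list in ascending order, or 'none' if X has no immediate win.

col 0: drop X → no win
col 1: drop X → no win
col 2: drop X → no win
col 3: drop X → no win
col 4: drop X → WIN!
col 5: drop X → no win
col 6: drop X → no win

Answer: 4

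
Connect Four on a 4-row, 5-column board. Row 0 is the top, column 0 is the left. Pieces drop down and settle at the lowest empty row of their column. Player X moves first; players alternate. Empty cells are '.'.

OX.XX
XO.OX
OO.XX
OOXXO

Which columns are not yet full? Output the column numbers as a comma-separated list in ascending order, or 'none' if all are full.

col 0: top cell = 'O' → FULL
col 1: top cell = 'X' → FULL
col 2: top cell = '.' → open
col 3: top cell = 'X' → FULL
col 4: top cell = 'X' → FULL

Answer: 2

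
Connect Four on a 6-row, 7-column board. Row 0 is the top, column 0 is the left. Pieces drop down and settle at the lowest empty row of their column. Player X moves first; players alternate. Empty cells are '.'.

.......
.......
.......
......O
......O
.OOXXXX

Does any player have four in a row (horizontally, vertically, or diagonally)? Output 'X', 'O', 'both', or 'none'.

X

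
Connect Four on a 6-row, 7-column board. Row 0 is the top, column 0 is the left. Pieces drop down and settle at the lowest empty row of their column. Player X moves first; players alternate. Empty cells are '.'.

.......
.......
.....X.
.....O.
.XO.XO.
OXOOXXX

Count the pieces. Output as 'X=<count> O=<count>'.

X=7 O=6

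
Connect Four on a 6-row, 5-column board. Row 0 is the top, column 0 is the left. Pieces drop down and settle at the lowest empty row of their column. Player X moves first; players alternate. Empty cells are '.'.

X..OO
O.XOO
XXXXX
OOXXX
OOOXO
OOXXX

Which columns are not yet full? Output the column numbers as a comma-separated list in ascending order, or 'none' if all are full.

Answer: 1,2

Derivation:
col 0: top cell = 'X' → FULL
col 1: top cell = '.' → open
col 2: top cell = '.' → open
col 3: top cell = 'O' → FULL
col 4: top cell = 'O' → FULL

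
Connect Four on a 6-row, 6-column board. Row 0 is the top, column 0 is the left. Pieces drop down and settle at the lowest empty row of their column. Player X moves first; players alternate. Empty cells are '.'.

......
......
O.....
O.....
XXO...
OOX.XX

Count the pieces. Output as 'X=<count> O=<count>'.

X=5 O=5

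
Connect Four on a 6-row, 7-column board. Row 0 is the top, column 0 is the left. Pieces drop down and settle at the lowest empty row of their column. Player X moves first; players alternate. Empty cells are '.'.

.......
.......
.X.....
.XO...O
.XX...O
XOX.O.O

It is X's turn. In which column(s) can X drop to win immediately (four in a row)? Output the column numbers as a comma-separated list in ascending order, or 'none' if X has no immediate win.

Answer: 1

Derivation:
col 0: drop X → no win
col 1: drop X → WIN!
col 2: drop X → no win
col 3: drop X → no win
col 4: drop X → no win
col 5: drop X → no win
col 6: drop X → no win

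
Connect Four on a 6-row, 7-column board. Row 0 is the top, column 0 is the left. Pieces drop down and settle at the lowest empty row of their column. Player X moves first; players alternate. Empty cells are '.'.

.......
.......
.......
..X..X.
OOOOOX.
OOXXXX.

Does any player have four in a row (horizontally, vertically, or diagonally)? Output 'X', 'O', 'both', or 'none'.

both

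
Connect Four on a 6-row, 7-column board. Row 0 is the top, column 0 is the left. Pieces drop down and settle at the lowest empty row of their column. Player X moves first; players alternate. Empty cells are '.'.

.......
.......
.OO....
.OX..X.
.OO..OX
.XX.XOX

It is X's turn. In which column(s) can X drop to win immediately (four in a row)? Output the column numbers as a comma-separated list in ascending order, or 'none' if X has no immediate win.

Answer: 3

Derivation:
col 0: drop X → no win
col 1: drop X → no win
col 2: drop X → no win
col 3: drop X → WIN!
col 4: drop X → no win
col 5: drop X → no win
col 6: drop X → no win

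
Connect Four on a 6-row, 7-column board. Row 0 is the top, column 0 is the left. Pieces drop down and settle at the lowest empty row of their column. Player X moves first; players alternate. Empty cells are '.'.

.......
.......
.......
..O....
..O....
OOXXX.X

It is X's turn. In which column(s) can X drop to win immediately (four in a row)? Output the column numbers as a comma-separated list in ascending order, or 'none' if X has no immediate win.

col 0: drop X → no win
col 1: drop X → no win
col 2: drop X → no win
col 3: drop X → no win
col 4: drop X → no win
col 5: drop X → WIN!
col 6: drop X → no win

Answer: 5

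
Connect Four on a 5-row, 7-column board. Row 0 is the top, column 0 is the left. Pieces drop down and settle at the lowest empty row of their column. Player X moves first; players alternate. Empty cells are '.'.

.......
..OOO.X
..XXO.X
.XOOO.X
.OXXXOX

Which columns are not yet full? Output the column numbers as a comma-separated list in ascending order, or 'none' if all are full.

Answer: 0,1,2,3,4,5,6

Derivation:
col 0: top cell = '.' → open
col 1: top cell = '.' → open
col 2: top cell = '.' → open
col 3: top cell = '.' → open
col 4: top cell = '.' → open
col 5: top cell = '.' → open
col 6: top cell = '.' → open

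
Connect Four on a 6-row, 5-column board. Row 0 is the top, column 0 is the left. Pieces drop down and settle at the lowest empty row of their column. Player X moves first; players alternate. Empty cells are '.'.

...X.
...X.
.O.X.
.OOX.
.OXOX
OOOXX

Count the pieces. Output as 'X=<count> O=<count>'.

X=8 O=8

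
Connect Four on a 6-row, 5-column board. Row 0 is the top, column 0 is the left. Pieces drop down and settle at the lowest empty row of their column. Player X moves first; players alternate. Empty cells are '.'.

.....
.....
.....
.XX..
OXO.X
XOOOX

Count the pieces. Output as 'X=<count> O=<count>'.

X=6 O=5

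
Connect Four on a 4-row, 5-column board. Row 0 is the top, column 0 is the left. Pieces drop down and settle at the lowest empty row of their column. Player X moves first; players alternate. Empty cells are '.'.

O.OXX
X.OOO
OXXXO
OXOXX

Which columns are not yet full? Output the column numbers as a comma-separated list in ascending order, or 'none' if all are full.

col 0: top cell = 'O' → FULL
col 1: top cell = '.' → open
col 2: top cell = 'O' → FULL
col 3: top cell = 'X' → FULL
col 4: top cell = 'X' → FULL

Answer: 1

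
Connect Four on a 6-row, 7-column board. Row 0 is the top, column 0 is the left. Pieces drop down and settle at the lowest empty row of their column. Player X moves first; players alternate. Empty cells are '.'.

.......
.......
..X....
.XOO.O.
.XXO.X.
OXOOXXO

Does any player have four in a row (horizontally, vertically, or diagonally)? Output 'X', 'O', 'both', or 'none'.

none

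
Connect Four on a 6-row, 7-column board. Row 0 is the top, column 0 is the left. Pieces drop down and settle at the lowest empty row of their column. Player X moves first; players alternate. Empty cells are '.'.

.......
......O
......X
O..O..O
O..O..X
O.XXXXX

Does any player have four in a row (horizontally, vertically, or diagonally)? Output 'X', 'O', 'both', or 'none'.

X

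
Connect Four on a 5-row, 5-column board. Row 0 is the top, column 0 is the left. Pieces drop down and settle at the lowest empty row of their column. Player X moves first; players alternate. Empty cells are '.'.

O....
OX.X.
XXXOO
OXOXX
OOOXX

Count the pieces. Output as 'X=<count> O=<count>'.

X=10 O=9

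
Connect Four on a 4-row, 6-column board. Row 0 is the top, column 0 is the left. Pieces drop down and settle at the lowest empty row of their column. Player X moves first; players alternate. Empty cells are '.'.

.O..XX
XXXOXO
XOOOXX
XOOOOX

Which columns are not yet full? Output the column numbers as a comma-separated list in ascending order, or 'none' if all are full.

col 0: top cell = '.' → open
col 1: top cell = 'O' → FULL
col 2: top cell = '.' → open
col 3: top cell = '.' → open
col 4: top cell = 'X' → FULL
col 5: top cell = 'X' → FULL

Answer: 0,2,3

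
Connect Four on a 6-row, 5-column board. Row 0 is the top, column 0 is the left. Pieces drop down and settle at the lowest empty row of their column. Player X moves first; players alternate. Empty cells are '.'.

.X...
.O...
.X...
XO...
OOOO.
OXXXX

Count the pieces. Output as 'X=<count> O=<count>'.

X=7 O=7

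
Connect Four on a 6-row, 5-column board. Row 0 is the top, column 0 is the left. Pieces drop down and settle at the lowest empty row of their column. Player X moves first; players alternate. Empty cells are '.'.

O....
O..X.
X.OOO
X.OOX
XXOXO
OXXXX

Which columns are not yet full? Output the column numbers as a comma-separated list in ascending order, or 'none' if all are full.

Answer: 1,2,3,4

Derivation:
col 0: top cell = 'O' → FULL
col 1: top cell = '.' → open
col 2: top cell = '.' → open
col 3: top cell = '.' → open
col 4: top cell = '.' → open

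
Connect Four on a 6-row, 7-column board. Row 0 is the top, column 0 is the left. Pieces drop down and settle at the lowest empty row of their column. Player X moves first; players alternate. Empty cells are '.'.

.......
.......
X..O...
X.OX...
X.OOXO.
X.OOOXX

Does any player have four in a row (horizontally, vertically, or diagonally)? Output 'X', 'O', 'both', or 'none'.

X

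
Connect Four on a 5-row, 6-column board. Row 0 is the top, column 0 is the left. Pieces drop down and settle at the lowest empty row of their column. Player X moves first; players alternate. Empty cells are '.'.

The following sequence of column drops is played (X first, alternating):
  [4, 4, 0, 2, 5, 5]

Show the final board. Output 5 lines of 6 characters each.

Move 1: X drops in col 4, lands at row 4
Move 2: O drops in col 4, lands at row 3
Move 3: X drops in col 0, lands at row 4
Move 4: O drops in col 2, lands at row 4
Move 5: X drops in col 5, lands at row 4
Move 6: O drops in col 5, lands at row 3

Answer: ......
......
......
....OO
X.O.XX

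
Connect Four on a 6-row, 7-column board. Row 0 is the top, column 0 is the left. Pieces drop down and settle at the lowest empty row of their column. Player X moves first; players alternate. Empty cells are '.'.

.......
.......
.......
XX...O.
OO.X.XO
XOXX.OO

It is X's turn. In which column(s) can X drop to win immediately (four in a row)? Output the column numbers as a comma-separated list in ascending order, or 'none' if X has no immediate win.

col 0: drop X → no win
col 1: drop X → no win
col 2: drop X → no win
col 3: drop X → no win
col 4: drop X → no win
col 5: drop X → no win
col 6: drop X → no win

Answer: none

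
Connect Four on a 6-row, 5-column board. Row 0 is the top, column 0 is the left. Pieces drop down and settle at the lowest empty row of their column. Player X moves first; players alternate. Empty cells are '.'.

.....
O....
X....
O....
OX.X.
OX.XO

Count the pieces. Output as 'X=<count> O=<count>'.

X=5 O=5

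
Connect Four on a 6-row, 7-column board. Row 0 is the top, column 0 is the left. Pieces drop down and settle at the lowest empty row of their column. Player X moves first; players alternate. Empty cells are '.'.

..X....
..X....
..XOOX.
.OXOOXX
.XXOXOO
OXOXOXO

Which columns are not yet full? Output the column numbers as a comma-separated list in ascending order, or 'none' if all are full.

Answer: 0,1,3,4,5,6

Derivation:
col 0: top cell = '.' → open
col 1: top cell = '.' → open
col 2: top cell = 'X' → FULL
col 3: top cell = '.' → open
col 4: top cell = '.' → open
col 5: top cell = '.' → open
col 6: top cell = '.' → open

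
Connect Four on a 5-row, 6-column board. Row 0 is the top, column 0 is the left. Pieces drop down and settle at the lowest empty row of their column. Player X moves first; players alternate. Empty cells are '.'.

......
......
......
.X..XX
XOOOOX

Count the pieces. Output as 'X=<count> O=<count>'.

X=5 O=4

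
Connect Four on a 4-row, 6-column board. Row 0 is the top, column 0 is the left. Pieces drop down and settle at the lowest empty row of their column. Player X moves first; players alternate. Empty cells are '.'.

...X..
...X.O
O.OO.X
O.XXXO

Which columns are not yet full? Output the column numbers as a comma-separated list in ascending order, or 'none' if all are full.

Answer: 0,1,2,4,5

Derivation:
col 0: top cell = '.' → open
col 1: top cell = '.' → open
col 2: top cell = '.' → open
col 3: top cell = 'X' → FULL
col 4: top cell = '.' → open
col 5: top cell = '.' → open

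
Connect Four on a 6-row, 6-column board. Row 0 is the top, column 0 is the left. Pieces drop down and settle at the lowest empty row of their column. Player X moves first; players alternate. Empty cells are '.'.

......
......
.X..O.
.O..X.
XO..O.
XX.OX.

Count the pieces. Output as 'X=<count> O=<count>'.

X=6 O=5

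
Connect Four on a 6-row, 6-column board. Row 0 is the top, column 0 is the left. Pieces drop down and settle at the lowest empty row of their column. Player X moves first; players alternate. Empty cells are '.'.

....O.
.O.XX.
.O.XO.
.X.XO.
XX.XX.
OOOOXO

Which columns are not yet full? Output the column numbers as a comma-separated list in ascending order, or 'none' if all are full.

Answer: 0,1,2,3,5

Derivation:
col 0: top cell = '.' → open
col 1: top cell = '.' → open
col 2: top cell = '.' → open
col 3: top cell = '.' → open
col 4: top cell = 'O' → FULL
col 5: top cell = '.' → open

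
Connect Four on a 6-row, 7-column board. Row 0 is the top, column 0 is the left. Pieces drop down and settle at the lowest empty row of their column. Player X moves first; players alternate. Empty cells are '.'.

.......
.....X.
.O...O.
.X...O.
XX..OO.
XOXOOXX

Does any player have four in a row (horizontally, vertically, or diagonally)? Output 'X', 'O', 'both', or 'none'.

none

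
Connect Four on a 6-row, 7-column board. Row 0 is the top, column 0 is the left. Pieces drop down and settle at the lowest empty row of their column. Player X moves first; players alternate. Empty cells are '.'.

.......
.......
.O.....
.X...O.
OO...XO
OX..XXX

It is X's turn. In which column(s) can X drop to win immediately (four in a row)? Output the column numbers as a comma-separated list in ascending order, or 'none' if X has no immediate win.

Answer: 3

Derivation:
col 0: drop X → no win
col 1: drop X → no win
col 2: drop X → no win
col 3: drop X → WIN!
col 4: drop X → no win
col 5: drop X → no win
col 6: drop X → no win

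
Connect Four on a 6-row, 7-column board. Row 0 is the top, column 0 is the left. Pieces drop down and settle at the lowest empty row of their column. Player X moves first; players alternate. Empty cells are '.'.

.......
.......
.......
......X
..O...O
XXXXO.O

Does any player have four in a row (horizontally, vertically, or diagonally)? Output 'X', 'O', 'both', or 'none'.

X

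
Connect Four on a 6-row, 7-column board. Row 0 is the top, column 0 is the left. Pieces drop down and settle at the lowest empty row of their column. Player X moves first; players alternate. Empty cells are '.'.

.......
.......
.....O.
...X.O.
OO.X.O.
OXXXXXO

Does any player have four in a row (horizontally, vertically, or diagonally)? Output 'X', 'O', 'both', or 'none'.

X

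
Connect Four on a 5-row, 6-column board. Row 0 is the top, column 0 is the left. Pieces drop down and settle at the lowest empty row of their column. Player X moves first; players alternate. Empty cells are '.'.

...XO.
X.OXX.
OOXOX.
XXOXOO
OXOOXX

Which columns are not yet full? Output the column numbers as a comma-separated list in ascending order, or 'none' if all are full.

col 0: top cell = '.' → open
col 1: top cell = '.' → open
col 2: top cell = '.' → open
col 3: top cell = 'X' → FULL
col 4: top cell = 'O' → FULL
col 5: top cell = '.' → open

Answer: 0,1,2,5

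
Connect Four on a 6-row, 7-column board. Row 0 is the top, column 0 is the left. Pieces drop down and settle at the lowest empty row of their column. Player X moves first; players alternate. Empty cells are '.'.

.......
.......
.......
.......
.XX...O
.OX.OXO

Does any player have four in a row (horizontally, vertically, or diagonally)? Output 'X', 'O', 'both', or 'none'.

none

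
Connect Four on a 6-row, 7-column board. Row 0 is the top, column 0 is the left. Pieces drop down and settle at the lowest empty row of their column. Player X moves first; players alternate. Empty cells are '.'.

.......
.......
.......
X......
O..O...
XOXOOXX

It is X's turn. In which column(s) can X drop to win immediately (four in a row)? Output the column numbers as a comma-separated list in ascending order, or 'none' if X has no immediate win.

col 0: drop X → no win
col 1: drop X → no win
col 2: drop X → no win
col 3: drop X → no win
col 4: drop X → no win
col 5: drop X → no win
col 6: drop X → no win

Answer: none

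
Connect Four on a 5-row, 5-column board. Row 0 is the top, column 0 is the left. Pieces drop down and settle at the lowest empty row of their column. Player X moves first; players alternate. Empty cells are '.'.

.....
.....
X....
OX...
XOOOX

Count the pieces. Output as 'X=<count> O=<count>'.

X=4 O=4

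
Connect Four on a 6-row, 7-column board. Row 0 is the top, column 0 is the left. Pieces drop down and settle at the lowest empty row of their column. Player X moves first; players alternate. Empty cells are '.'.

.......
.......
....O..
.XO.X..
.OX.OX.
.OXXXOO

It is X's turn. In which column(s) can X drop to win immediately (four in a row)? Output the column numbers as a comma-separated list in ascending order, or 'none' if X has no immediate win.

Answer: none

Derivation:
col 0: drop X → no win
col 1: drop X → no win
col 2: drop X → no win
col 3: drop X → no win
col 4: drop X → no win
col 5: drop X → no win
col 6: drop X → no win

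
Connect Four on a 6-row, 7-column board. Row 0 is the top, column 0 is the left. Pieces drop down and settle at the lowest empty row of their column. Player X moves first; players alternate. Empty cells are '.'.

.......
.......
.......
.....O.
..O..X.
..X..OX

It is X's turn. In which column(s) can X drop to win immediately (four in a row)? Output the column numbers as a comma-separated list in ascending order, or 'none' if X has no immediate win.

Answer: none

Derivation:
col 0: drop X → no win
col 1: drop X → no win
col 2: drop X → no win
col 3: drop X → no win
col 4: drop X → no win
col 5: drop X → no win
col 6: drop X → no win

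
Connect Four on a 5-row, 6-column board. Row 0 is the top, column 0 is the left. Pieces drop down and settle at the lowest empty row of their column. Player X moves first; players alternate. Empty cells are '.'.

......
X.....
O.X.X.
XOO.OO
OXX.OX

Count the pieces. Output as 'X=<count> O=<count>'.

X=7 O=7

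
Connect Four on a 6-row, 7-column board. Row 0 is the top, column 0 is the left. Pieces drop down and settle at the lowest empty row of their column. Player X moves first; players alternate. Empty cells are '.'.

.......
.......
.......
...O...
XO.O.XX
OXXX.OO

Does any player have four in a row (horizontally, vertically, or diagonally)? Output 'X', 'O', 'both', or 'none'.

none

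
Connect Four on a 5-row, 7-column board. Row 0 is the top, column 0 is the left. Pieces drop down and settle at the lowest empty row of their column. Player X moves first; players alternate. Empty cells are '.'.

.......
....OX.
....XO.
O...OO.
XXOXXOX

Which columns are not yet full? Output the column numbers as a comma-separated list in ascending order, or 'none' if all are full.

col 0: top cell = '.' → open
col 1: top cell = '.' → open
col 2: top cell = '.' → open
col 3: top cell = '.' → open
col 4: top cell = '.' → open
col 5: top cell = '.' → open
col 6: top cell = '.' → open

Answer: 0,1,2,3,4,5,6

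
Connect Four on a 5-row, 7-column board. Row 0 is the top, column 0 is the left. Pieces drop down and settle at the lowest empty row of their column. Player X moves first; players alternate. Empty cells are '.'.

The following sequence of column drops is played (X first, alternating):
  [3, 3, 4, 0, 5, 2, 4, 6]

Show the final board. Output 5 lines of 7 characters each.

Move 1: X drops in col 3, lands at row 4
Move 2: O drops in col 3, lands at row 3
Move 3: X drops in col 4, lands at row 4
Move 4: O drops in col 0, lands at row 4
Move 5: X drops in col 5, lands at row 4
Move 6: O drops in col 2, lands at row 4
Move 7: X drops in col 4, lands at row 3
Move 8: O drops in col 6, lands at row 4

Answer: .......
.......
.......
...OX..
O.OXXXO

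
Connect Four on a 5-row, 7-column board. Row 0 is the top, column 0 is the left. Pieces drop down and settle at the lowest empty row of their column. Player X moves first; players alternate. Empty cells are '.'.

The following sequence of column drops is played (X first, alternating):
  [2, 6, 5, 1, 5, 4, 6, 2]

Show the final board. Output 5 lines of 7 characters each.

Answer: .......
.......
.......
..O..XX
.OX.OXO

Derivation:
Move 1: X drops in col 2, lands at row 4
Move 2: O drops in col 6, lands at row 4
Move 3: X drops in col 5, lands at row 4
Move 4: O drops in col 1, lands at row 4
Move 5: X drops in col 5, lands at row 3
Move 6: O drops in col 4, lands at row 4
Move 7: X drops in col 6, lands at row 3
Move 8: O drops in col 2, lands at row 3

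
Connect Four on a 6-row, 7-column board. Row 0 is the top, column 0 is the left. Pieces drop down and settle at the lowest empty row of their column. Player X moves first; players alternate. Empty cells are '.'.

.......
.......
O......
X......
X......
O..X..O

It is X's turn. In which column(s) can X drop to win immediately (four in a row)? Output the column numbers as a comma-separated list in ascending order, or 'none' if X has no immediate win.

col 0: drop X → no win
col 1: drop X → no win
col 2: drop X → no win
col 3: drop X → no win
col 4: drop X → no win
col 5: drop X → no win
col 6: drop X → no win

Answer: none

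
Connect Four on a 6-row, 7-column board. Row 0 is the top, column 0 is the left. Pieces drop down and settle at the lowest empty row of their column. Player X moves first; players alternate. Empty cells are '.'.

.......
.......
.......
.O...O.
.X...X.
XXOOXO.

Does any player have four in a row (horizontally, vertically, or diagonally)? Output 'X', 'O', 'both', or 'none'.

none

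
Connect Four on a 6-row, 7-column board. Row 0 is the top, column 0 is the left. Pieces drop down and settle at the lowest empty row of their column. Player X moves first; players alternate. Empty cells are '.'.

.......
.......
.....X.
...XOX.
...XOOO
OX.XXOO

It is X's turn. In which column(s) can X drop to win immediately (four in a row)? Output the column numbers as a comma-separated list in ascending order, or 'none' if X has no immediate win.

col 0: drop X → no win
col 1: drop X → no win
col 2: drop X → WIN!
col 3: drop X → WIN!
col 4: drop X → no win
col 5: drop X → no win
col 6: drop X → no win

Answer: 2,3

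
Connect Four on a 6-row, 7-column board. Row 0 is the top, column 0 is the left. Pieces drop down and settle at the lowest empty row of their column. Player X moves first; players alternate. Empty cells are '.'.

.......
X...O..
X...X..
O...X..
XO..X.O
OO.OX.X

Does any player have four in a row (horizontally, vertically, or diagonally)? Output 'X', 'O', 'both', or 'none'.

X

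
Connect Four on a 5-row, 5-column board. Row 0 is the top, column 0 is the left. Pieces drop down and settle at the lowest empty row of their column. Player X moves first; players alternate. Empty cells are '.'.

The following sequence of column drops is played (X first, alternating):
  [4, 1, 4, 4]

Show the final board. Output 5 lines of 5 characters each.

Answer: .....
.....
....O
....X
.O..X

Derivation:
Move 1: X drops in col 4, lands at row 4
Move 2: O drops in col 1, lands at row 4
Move 3: X drops in col 4, lands at row 3
Move 4: O drops in col 4, lands at row 2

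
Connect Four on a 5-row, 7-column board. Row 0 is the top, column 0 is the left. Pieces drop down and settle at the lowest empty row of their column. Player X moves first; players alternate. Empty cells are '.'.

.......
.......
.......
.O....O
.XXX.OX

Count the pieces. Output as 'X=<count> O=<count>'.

X=4 O=3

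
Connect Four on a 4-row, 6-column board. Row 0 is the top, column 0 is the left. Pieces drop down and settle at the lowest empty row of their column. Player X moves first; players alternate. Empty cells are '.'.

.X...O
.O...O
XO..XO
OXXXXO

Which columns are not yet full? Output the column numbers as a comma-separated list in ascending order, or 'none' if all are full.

Answer: 0,2,3,4

Derivation:
col 0: top cell = '.' → open
col 1: top cell = 'X' → FULL
col 2: top cell = '.' → open
col 3: top cell = '.' → open
col 4: top cell = '.' → open
col 5: top cell = 'O' → FULL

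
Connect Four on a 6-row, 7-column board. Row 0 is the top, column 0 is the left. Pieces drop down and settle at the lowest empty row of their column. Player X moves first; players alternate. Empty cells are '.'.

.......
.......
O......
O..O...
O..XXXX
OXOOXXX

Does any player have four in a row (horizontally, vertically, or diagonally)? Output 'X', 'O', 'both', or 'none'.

both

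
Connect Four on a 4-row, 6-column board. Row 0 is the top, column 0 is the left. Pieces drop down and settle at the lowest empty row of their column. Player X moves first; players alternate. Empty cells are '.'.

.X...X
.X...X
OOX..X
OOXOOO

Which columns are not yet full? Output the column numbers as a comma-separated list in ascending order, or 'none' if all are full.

Answer: 0,2,3,4

Derivation:
col 0: top cell = '.' → open
col 1: top cell = 'X' → FULL
col 2: top cell = '.' → open
col 3: top cell = '.' → open
col 4: top cell = '.' → open
col 5: top cell = 'X' → FULL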